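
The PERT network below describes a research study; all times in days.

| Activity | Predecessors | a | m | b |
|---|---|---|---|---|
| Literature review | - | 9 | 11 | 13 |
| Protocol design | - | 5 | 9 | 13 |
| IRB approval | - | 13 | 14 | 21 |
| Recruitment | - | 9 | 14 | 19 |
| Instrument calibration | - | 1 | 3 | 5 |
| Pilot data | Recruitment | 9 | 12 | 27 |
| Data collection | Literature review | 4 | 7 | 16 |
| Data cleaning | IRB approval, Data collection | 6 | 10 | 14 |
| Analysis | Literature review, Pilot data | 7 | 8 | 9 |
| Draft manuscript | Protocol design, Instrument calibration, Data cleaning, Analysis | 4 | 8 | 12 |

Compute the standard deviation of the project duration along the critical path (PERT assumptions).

3.70 days

te_Literature review = (9 + 4·11 + 13)/6 = 66/6 = 11; σ²_Literature review = ((13−9)/6)² = 0.444
te_Protocol design = (5 + 4·9 + 13)/6 = 54/6 = 9; σ²_Protocol design = ((13−5)/6)² = 1.778
te_IRB approval = (13 + 4·14 + 21)/6 = 90/6 = 15; σ²_IRB approval = ((21−13)/6)² = 1.778
te_Recruitment = (9 + 4·14 + 19)/6 = 84/6 = 14; σ²_Recruitment = ((19−9)/6)² = 2.778
te_Instrument calibration = (1 + 4·3 + 5)/6 = 18/6 = 3; σ²_Instrument calibration = ((5−1)/6)² = 0.444
te_Pilot data = (9 + 4·12 + 27)/6 = 84/6 = 14; σ²_Pilot data = ((27−9)/6)² = 9.000
te_Data collection = (4 + 4·7 + 16)/6 = 48/6 = 8; σ²_Data collection = ((16−4)/6)² = 4.000
te_Data cleaning = (6 + 4·10 + 14)/6 = 60/6 = 10; σ²_Data cleaning = ((14−6)/6)² = 1.778
te_Analysis = (7 + 4·8 + 9)/6 = 48/6 = 8; σ²_Analysis = ((9−7)/6)² = 0.111
te_Draft manuscript = (4 + 4·8 + 12)/6 = 48/6 = 8; σ²_Draft manuscript = ((12−4)/6)² = 1.778

Forward pass:
ES_Literature review = 0; EF_Literature review = 11
ES_Protocol design = 0; EF_Protocol design = 9
ES_IRB approval = 0; EF_IRB approval = 15
ES_Recruitment = 0; EF_Recruitment = 14
ES_Instrument calibration = 0; EF_Instrument calibration = 3
ES_Pilot data = 14; EF_Pilot data = 14+14 = 28
ES_Data collection = 11; EF_Data collection = 11+8 = 19
ES_Data cleaning = max(EF_IRB approval=15, EF_Data collection=19) = 19; EF_Data cleaning = 19+10 = 29
ES_Analysis = max(EF_Literature review=11, EF_Pilot data=28) = 28; EF_Analysis = 28+8 = 36
ES_Draft manuscript = max(EF_Protocol design=9, EF_Instrument calibration=3, EF_Data cleaning=29, EF_Analysis=36) = 36; EF_Draft manuscript = 36+8 = 44
Expected project duration μ = 44 days. Critical path: Recruitment → Pilot data → Analysis → Draft manuscript.

Variance along critical path = 2.778 + 9.000 + 0.111 + 1.778 = 13.667
σ = √13.667 = 3.697 days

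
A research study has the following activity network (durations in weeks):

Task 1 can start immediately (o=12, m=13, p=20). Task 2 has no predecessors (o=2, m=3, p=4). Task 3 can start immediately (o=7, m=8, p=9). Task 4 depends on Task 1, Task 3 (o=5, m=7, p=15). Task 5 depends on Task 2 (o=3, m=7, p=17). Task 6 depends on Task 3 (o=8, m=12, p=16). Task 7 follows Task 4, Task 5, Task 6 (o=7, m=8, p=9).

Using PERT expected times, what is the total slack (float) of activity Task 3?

te_Task 1 = (12 + 4·13 + 20)/6 = 84/6 = 14
te_Task 2 = (2 + 4·3 + 4)/6 = 18/6 = 3
te_Task 3 = (7 + 4·8 + 9)/6 = 48/6 = 8
te_Task 4 = (5 + 4·7 + 15)/6 = 48/6 = 8
te_Task 5 = (3 + 4·7 + 17)/6 = 48/6 = 8
te_Task 6 = (8 + 4·12 + 16)/6 = 72/6 = 12
te_Task 7 = (7 + 4·8 + 9)/6 = 48/6 = 8

Forward pass:
ES_Task 1 = 0; EF_Task 1 = 14
ES_Task 2 = 0; EF_Task 2 = 3
ES_Task 3 = 0; EF_Task 3 = 8
ES_Task 4 = max(EF_Task 1=14, EF_Task 3=8) = 14; EF_Task 4 = 14+8 = 22
ES_Task 5 = 3; EF_Task 5 = 3+8 = 11
ES_Task 6 = 8; EF_Task 6 = 8+12 = 20
ES_Task 7 = max(EF_Task 4=22, EF_Task 5=11, EF_Task 6=20) = 22; EF_Task 7 = 22+8 = 30
Expected project duration μ = 30 weeks. Critical path: Task 1 → Task 4 → Task 7.

Backward pass:
LF_Task 7 = 30; LS_Task 7 = 30−8 = 22
LF_Task 6 = LS_Task 7 = 22; LS_Task 6 = 22−12 = 10
LF_Task 5 = LS_Task 7 = 22; LS_Task 5 = 22−8 = 14
LF_Task 4 = LS_Task 7 = 22; LS_Task 4 = 22−8 = 14
LF_Task 3 = min(LS_Task 4=14, LS_Task 6=10) = 10; LS_Task 3 = 10−8 = 2
LF_Task 2 = LS_Task 5 = 14; LS_Task 2 = 14−3 = 11
LF_Task 1 = LS_Task 4 = 14; LS_Task 1 = 14−14 = 0
Slack_Task 3 = LS_Task 3 − ES_Task 3 = 2 − 0 = 2

2 weeks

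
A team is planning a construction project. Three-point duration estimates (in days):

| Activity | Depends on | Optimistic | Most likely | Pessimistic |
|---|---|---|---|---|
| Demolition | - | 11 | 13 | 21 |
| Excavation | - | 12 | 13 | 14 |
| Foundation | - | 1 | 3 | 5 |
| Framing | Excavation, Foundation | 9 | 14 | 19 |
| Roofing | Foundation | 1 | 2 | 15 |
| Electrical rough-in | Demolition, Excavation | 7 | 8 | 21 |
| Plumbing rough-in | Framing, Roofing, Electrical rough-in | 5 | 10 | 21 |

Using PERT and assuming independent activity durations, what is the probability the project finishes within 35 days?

te_Demolition = (11 + 4·13 + 21)/6 = 84/6 = 14; σ²_Demolition = ((21−11)/6)² = 2.778
te_Excavation = (12 + 4·13 + 14)/6 = 78/6 = 13; σ²_Excavation = ((14−12)/6)² = 0.111
te_Foundation = (1 + 4·3 + 5)/6 = 18/6 = 3; σ²_Foundation = ((5−1)/6)² = 0.444
te_Framing = (9 + 4·14 + 19)/6 = 84/6 = 14; σ²_Framing = ((19−9)/6)² = 2.778
te_Roofing = (1 + 4·2 + 15)/6 = 24/6 = 4; σ²_Roofing = ((15−1)/6)² = 5.444
te_Electrical rough-in = (7 + 4·8 + 21)/6 = 60/6 = 10; σ²_Electrical rough-in = ((21−7)/6)² = 5.444
te_Plumbing rough-in = (5 + 4·10 + 21)/6 = 66/6 = 11; σ²_Plumbing rough-in = ((21−5)/6)² = 7.111

Forward pass:
ES_Demolition = 0; EF_Demolition = 14
ES_Excavation = 0; EF_Excavation = 13
ES_Foundation = 0; EF_Foundation = 3
ES_Framing = max(EF_Excavation=13, EF_Foundation=3) = 13; EF_Framing = 13+14 = 27
ES_Roofing = 3; EF_Roofing = 3+4 = 7
ES_Electrical rough-in = max(EF_Demolition=14, EF_Excavation=13) = 14; EF_Electrical rough-in = 14+10 = 24
ES_Plumbing rough-in = max(EF_Framing=27, EF_Roofing=7, EF_Electrical rough-in=24) = 27; EF_Plumbing rough-in = 27+11 = 38
Expected project duration μ = 38 days. Critical path: Excavation → Framing → Plumbing rough-in.

Variance along critical path = 0.111 + 2.778 + 7.111 = 10.000; σ = √10.000 = 3.162 days.
Z = (35 − 38) / 3.162 = -0.949
P(T ≤ 35) = Φ(-0.949) ≈ 0.171

0.171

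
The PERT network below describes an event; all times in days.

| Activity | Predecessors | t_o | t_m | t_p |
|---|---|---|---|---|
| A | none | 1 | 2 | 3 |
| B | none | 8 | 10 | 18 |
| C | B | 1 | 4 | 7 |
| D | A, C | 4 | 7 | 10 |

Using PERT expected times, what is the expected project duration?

22 days

te_A = (1 + 4·2 + 3)/6 = 12/6 = 2
te_B = (8 + 4·10 + 18)/6 = 66/6 = 11
te_C = (1 + 4·4 + 7)/6 = 24/6 = 4
te_D = (4 + 4·7 + 10)/6 = 42/6 = 7

Forward pass:
ES_A = 0; EF_A = 2
ES_B = 0; EF_B = 11
ES_C = 11; EF_C = 11+4 = 15
ES_D = max(EF_A=2, EF_C=15) = 15; EF_D = 15+7 = 22
Expected project duration μ = 22 days. Critical path: B → C → D.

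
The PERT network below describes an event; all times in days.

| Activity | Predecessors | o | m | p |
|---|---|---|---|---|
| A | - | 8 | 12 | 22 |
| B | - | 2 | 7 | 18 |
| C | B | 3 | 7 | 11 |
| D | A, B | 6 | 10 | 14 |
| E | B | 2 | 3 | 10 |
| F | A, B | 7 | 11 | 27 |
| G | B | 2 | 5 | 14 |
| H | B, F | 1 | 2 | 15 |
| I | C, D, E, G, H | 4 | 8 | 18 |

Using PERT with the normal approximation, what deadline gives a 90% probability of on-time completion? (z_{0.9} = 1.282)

te_A = (8 + 4·12 + 22)/6 = 78/6 = 13; σ²_A = ((22−8)/6)² = 5.444
te_B = (2 + 4·7 + 18)/6 = 48/6 = 8; σ²_B = ((18−2)/6)² = 7.111
te_C = (3 + 4·7 + 11)/6 = 42/6 = 7; σ²_C = ((11−3)/6)² = 1.778
te_D = (6 + 4·10 + 14)/6 = 60/6 = 10; σ²_D = ((14−6)/6)² = 1.778
te_E = (2 + 4·3 + 10)/6 = 24/6 = 4; σ²_E = ((10−2)/6)² = 1.778
te_F = (7 + 4·11 + 27)/6 = 78/6 = 13; σ²_F = ((27−7)/6)² = 11.111
te_G = (2 + 4·5 + 14)/6 = 36/6 = 6; σ²_G = ((14−2)/6)² = 4.000
te_H = (1 + 4·2 + 15)/6 = 24/6 = 4; σ²_H = ((15−1)/6)² = 5.444
te_I = (4 + 4·8 + 18)/6 = 54/6 = 9; σ²_I = ((18−4)/6)² = 5.444

Forward pass:
ES_A = 0; EF_A = 13
ES_B = 0; EF_B = 8
ES_C = 8; EF_C = 8+7 = 15
ES_D = max(EF_A=13, EF_B=8) = 13; EF_D = 13+10 = 23
ES_E = 8; EF_E = 8+4 = 12
ES_F = max(EF_A=13, EF_B=8) = 13; EF_F = 13+13 = 26
ES_G = 8; EF_G = 8+6 = 14
ES_H = max(EF_B=8, EF_F=26) = 26; EF_H = 26+4 = 30
ES_I = max(EF_C=15, EF_D=23, EF_E=12, EF_G=14, EF_H=30) = 30; EF_I = 30+9 = 39
Expected project duration μ = 39 days. Critical path: A → F → H → I.

Variance along critical path = 5.444 + 11.111 + 5.444 + 5.444 = 27.444; σ = 5.239 days.
D = μ + z·σ = 39 + 1.282·5.239 = 45.7 days

45.7 days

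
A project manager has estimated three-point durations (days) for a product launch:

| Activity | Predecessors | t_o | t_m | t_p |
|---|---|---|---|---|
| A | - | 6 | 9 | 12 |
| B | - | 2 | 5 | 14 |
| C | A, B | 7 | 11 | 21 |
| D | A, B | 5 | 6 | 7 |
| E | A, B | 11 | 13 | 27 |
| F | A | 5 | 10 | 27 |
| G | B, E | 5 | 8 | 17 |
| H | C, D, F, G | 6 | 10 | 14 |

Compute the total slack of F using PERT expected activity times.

te_A = (6 + 4·9 + 12)/6 = 54/6 = 9
te_B = (2 + 4·5 + 14)/6 = 36/6 = 6
te_C = (7 + 4·11 + 21)/6 = 72/6 = 12
te_D = (5 + 4·6 + 7)/6 = 36/6 = 6
te_E = (11 + 4·13 + 27)/6 = 90/6 = 15
te_F = (5 + 4·10 + 27)/6 = 72/6 = 12
te_G = (5 + 4·8 + 17)/6 = 54/6 = 9
te_H = (6 + 4·10 + 14)/6 = 60/6 = 10

Forward pass:
ES_A = 0; EF_A = 9
ES_B = 0; EF_B = 6
ES_C = max(EF_A=9, EF_B=6) = 9; EF_C = 9+12 = 21
ES_D = max(EF_A=9, EF_B=6) = 9; EF_D = 9+6 = 15
ES_E = max(EF_A=9, EF_B=6) = 9; EF_E = 9+15 = 24
ES_F = 9; EF_F = 9+12 = 21
ES_G = max(EF_B=6, EF_E=24) = 24; EF_G = 24+9 = 33
ES_H = max(EF_C=21, EF_D=15, EF_F=21, EF_G=33) = 33; EF_H = 33+10 = 43
Expected project duration μ = 43 days. Critical path: A → E → G → H.

Backward pass:
LF_H = 43; LS_H = 43−10 = 33
LF_G = LS_H = 33; LS_G = 33−9 = 24
LF_F = LS_H = 33; LS_F = 33−12 = 21
LF_E = LS_G = 24; LS_E = 24−15 = 9
LF_D = LS_H = 33; LS_D = 33−6 = 27
LF_C = LS_H = 33; LS_C = 33−12 = 21
LF_B = min(LS_C=21, LS_D=27, LS_E=9, LS_G=24) = 9; LS_B = 9−6 = 3
LF_A = min(LS_C=21, LS_D=27, LS_E=9, LS_F=21) = 9; LS_A = 9−9 = 0
Slack_F = LS_F − ES_F = 21 − 9 = 12

12 days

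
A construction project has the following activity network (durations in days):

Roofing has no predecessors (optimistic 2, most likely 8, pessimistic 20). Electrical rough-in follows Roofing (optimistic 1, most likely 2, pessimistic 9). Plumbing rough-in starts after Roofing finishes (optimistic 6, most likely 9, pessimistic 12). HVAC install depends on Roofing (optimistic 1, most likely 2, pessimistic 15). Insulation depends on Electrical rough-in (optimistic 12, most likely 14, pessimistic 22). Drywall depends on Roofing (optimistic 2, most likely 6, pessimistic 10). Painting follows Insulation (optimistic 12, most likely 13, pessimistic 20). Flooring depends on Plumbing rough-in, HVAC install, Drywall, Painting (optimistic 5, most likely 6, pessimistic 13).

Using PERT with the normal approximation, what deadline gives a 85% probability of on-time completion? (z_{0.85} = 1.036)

te_Roofing = (2 + 4·8 + 20)/6 = 54/6 = 9; σ²_Roofing = ((20−2)/6)² = 9.000
te_Electrical rough-in = (1 + 4·2 + 9)/6 = 18/6 = 3; σ²_Electrical rough-in = ((9−1)/6)² = 1.778
te_Plumbing rough-in = (6 + 4·9 + 12)/6 = 54/6 = 9; σ²_Plumbing rough-in = ((12−6)/6)² = 1.000
te_HVAC install = (1 + 4·2 + 15)/6 = 24/6 = 4; σ²_HVAC install = ((15−1)/6)² = 5.444
te_Insulation = (12 + 4·14 + 22)/6 = 90/6 = 15; σ²_Insulation = ((22−12)/6)² = 2.778
te_Drywall = (2 + 4·6 + 10)/6 = 36/6 = 6; σ²_Drywall = ((10−2)/6)² = 1.778
te_Painting = (12 + 4·13 + 20)/6 = 84/6 = 14; σ²_Painting = ((20−12)/6)² = 1.778
te_Flooring = (5 + 4·6 + 13)/6 = 42/6 = 7; σ²_Flooring = ((13−5)/6)² = 1.778

Forward pass:
ES_Roofing = 0; EF_Roofing = 9
ES_Electrical rough-in = 9; EF_Electrical rough-in = 9+3 = 12
ES_Plumbing rough-in = 9; EF_Plumbing rough-in = 9+9 = 18
ES_HVAC install = 9; EF_HVAC install = 9+4 = 13
ES_Insulation = 12; EF_Insulation = 12+15 = 27
ES_Drywall = 9; EF_Drywall = 9+6 = 15
ES_Painting = 27; EF_Painting = 27+14 = 41
ES_Flooring = max(EF_Plumbing rough-in=18, EF_HVAC install=13, EF_Drywall=15, EF_Painting=41) = 41; EF_Flooring = 41+7 = 48
Expected project duration μ = 48 days. Critical path: Roofing → Electrical rough-in → Insulation → Painting → Flooring.

Variance along critical path = 9.000 + 1.778 + 2.778 + 1.778 + 1.778 = 17.111; σ = 4.137 days.
D = μ + z·σ = 48 + 1.036·4.137 = 52.3 days

52.3 days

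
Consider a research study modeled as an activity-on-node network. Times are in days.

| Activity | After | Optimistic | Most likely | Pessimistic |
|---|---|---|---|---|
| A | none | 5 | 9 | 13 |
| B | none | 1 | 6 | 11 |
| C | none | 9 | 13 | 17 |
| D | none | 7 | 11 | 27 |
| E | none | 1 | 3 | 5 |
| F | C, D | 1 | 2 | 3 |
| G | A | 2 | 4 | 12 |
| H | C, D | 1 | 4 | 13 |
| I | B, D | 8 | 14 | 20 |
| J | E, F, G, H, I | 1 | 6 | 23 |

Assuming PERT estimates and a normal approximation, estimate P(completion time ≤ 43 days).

0.933

te_A = (5 + 4·9 + 13)/6 = 54/6 = 9; σ²_A = ((13−5)/6)² = 1.778
te_B = (1 + 4·6 + 11)/6 = 36/6 = 6; σ²_B = ((11−1)/6)² = 2.778
te_C = (9 + 4·13 + 17)/6 = 78/6 = 13; σ²_C = ((17−9)/6)² = 1.778
te_D = (7 + 4·11 + 27)/6 = 78/6 = 13; σ²_D = ((27−7)/6)² = 11.111
te_E = (1 + 4·3 + 5)/6 = 18/6 = 3; σ²_E = ((5−1)/6)² = 0.444
te_F = (1 + 4·2 + 3)/6 = 12/6 = 2; σ²_F = ((3−1)/6)² = 0.111
te_G = (2 + 4·4 + 12)/6 = 30/6 = 5; σ²_G = ((12−2)/6)² = 2.778
te_H = (1 + 4·4 + 13)/6 = 30/6 = 5; σ²_H = ((13−1)/6)² = 4.000
te_I = (8 + 4·14 + 20)/6 = 84/6 = 14; σ²_I = ((20−8)/6)² = 4.000
te_J = (1 + 4·6 + 23)/6 = 48/6 = 8; σ²_J = ((23−1)/6)² = 13.444

Forward pass:
ES_A = 0; EF_A = 9
ES_B = 0; EF_B = 6
ES_C = 0; EF_C = 13
ES_D = 0; EF_D = 13
ES_E = 0; EF_E = 3
ES_F = max(EF_C=13, EF_D=13) = 13; EF_F = 13+2 = 15
ES_G = 9; EF_G = 9+5 = 14
ES_H = max(EF_C=13, EF_D=13) = 13; EF_H = 13+5 = 18
ES_I = max(EF_B=6, EF_D=13) = 13; EF_I = 13+14 = 27
ES_J = max(EF_E=3, EF_F=15, EF_G=14, EF_H=18, EF_I=27) = 27; EF_J = 27+8 = 35
Expected project duration μ = 35 days. Critical path: D → I → J.

Variance along critical path = 11.111 + 4.000 + 13.444 = 28.556; σ = √28.556 = 5.344 days.
Z = (43 − 35) / 5.344 = 1.497
P(T ≤ 43) = Φ(1.497) ≈ 0.933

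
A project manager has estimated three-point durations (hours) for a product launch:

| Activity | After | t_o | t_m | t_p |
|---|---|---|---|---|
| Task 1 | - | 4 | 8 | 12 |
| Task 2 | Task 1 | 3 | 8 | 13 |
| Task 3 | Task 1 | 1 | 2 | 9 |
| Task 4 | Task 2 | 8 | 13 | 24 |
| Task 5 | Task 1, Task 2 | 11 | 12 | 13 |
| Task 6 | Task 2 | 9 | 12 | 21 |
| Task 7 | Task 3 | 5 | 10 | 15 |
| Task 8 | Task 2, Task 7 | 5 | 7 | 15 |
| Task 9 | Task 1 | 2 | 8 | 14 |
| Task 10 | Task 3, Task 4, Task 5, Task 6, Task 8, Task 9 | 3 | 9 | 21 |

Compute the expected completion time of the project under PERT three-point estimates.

40 hours

te_Task 1 = (4 + 4·8 + 12)/6 = 48/6 = 8
te_Task 2 = (3 + 4·8 + 13)/6 = 48/6 = 8
te_Task 3 = (1 + 4·2 + 9)/6 = 18/6 = 3
te_Task 4 = (8 + 4·13 + 24)/6 = 84/6 = 14
te_Task 5 = (11 + 4·12 + 13)/6 = 72/6 = 12
te_Task 6 = (9 + 4·12 + 21)/6 = 78/6 = 13
te_Task 7 = (5 + 4·10 + 15)/6 = 60/6 = 10
te_Task 8 = (5 + 4·7 + 15)/6 = 48/6 = 8
te_Task 9 = (2 + 4·8 + 14)/6 = 48/6 = 8
te_Task 10 = (3 + 4·9 + 21)/6 = 60/6 = 10

Forward pass:
ES_Task 1 = 0; EF_Task 1 = 8
ES_Task 2 = 8; EF_Task 2 = 8+8 = 16
ES_Task 3 = 8; EF_Task 3 = 8+3 = 11
ES_Task 4 = 16; EF_Task 4 = 16+14 = 30
ES_Task 5 = max(EF_Task 1=8, EF_Task 2=16) = 16; EF_Task 5 = 16+12 = 28
ES_Task 6 = 16; EF_Task 6 = 16+13 = 29
ES_Task 7 = 11; EF_Task 7 = 11+10 = 21
ES_Task 8 = max(EF_Task 2=16, EF_Task 7=21) = 21; EF_Task 8 = 21+8 = 29
ES_Task 9 = 8; EF_Task 9 = 8+8 = 16
ES_Task 10 = max(EF_Task 3=11, EF_Task 4=30, EF_Task 5=28, EF_Task 6=29, EF_Task 8=29, EF_Task 9=16) = 30; EF_Task 10 = 30+10 = 40
Expected project duration μ = 40 hours. Critical path: Task 1 → Task 2 → Task 4 → Task 10.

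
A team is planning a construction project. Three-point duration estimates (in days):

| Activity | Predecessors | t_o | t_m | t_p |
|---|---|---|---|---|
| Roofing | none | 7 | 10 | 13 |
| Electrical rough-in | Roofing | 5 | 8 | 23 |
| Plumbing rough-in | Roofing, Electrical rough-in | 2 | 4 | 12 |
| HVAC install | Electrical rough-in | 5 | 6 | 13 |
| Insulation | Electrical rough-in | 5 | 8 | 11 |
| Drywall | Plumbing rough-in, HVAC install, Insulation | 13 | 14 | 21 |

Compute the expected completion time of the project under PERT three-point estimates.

43 days

te_Roofing = (7 + 4·10 + 13)/6 = 60/6 = 10
te_Electrical rough-in = (5 + 4·8 + 23)/6 = 60/6 = 10
te_Plumbing rough-in = (2 + 4·4 + 12)/6 = 30/6 = 5
te_HVAC install = (5 + 4·6 + 13)/6 = 42/6 = 7
te_Insulation = (5 + 4·8 + 11)/6 = 48/6 = 8
te_Drywall = (13 + 4·14 + 21)/6 = 90/6 = 15

Forward pass:
ES_Roofing = 0; EF_Roofing = 10
ES_Electrical rough-in = 10; EF_Electrical rough-in = 10+10 = 20
ES_Plumbing rough-in = max(EF_Roofing=10, EF_Electrical rough-in=20) = 20; EF_Plumbing rough-in = 20+5 = 25
ES_HVAC install = 20; EF_HVAC install = 20+7 = 27
ES_Insulation = 20; EF_Insulation = 20+8 = 28
ES_Drywall = max(EF_Plumbing rough-in=25, EF_HVAC install=27, EF_Insulation=28) = 28; EF_Drywall = 28+15 = 43
Expected project duration μ = 43 days. Critical path: Roofing → Electrical rough-in → Insulation → Drywall.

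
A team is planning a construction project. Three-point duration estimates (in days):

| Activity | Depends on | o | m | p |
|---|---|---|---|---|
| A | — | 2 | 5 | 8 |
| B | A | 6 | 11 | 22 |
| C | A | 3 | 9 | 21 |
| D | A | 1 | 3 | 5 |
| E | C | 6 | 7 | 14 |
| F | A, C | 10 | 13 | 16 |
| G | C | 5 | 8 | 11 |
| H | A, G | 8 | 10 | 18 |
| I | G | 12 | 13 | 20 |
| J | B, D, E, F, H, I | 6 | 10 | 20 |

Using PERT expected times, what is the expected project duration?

48 days

te_A = (2 + 4·5 + 8)/6 = 30/6 = 5
te_B = (6 + 4·11 + 22)/6 = 72/6 = 12
te_C = (3 + 4·9 + 21)/6 = 60/6 = 10
te_D = (1 + 4·3 + 5)/6 = 18/6 = 3
te_E = (6 + 4·7 + 14)/6 = 48/6 = 8
te_F = (10 + 4·13 + 16)/6 = 78/6 = 13
te_G = (5 + 4·8 + 11)/6 = 48/6 = 8
te_H = (8 + 4·10 + 18)/6 = 66/6 = 11
te_I = (12 + 4·13 + 20)/6 = 84/6 = 14
te_J = (6 + 4·10 + 20)/6 = 66/6 = 11

Forward pass:
ES_A = 0; EF_A = 5
ES_B = 5; EF_B = 5+12 = 17
ES_C = 5; EF_C = 5+10 = 15
ES_D = 5; EF_D = 5+3 = 8
ES_E = 15; EF_E = 15+8 = 23
ES_F = max(EF_A=5, EF_C=15) = 15; EF_F = 15+13 = 28
ES_G = 15; EF_G = 15+8 = 23
ES_H = max(EF_A=5, EF_G=23) = 23; EF_H = 23+11 = 34
ES_I = 23; EF_I = 23+14 = 37
ES_J = max(EF_B=17, EF_D=8, EF_E=23, EF_F=28, EF_H=34, EF_I=37) = 37; EF_J = 37+11 = 48
Expected project duration μ = 48 days. Critical path: A → C → G → I → J.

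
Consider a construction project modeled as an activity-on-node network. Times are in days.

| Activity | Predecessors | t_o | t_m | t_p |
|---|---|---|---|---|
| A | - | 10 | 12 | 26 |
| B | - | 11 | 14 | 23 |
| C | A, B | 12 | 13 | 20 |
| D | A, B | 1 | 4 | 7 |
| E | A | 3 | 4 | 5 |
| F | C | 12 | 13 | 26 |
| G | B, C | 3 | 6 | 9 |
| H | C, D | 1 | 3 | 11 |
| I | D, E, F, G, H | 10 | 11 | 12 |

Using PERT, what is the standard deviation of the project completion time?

3.37 days

te_A = (10 + 4·12 + 26)/6 = 84/6 = 14; σ²_A = ((26−10)/6)² = 7.111
te_B = (11 + 4·14 + 23)/6 = 90/6 = 15; σ²_B = ((23−11)/6)² = 4.000
te_C = (12 + 4·13 + 20)/6 = 84/6 = 14; σ²_C = ((20−12)/6)² = 1.778
te_D = (1 + 4·4 + 7)/6 = 24/6 = 4; σ²_D = ((7−1)/6)² = 1.000
te_E = (3 + 4·4 + 5)/6 = 24/6 = 4; σ²_E = ((5−3)/6)² = 0.111
te_F = (12 + 4·13 + 26)/6 = 90/6 = 15; σ²_F = ((26−12)/6)² = 5.444
te_G = (3 + 4·6 + 9)/6 = 36/6 = 6; σ²_G = ((9−3)/6)² = 1.000
te_H = (1 + 4·3 + 11)/6 = 24/6 = 4; σ²_H = ((11−1)/6)² = 2.778
te_I = (10 + 4·11 + 12)/6 = 66/6 = 11; σ²_I = ((12−10)/6)² = 0.111

Forward pass:
ES_A = 0; EF_A = 14
ES_B = 0; EF_B = 15
ES_C = max(EF_A=14, EF_B=15) = 15; EF_C = 15+14 = 29
ES_D = max(EF_A=14, EF_B=15) = 15; EF_D = 15+4 = 19
ES_E = 14; EF_E = 14+4 = 18
ES_F = 29; EF_F = 29+15 = 44
ES_G = max(EF_B=15, EF_C=29) = 29; EF_G = 29+6 = 35
ES_H = max(EF_C=29, EF_D=19) = 29; EF_H = 29+4 = 33
ES_I = max(EF_D=19, EF_E=18, EF_F=44, EF_G=35, EF_H=33) = 44; EF_I = 44+11 = 55
Expected project duration μ = 55 days. Critical path: B → C → F → I.

Variance along critical path = 4.000 + 1.778 + 5.444 + 0.111 = 11.333
σ = √11.333 = 3.367 days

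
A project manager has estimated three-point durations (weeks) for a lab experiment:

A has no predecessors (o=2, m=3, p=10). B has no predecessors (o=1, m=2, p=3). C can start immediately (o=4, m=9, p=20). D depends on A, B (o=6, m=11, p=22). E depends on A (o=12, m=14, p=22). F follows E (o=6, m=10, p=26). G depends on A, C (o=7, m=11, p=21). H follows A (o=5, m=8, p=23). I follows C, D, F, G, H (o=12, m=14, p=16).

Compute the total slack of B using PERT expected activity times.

te_A = (2 + 4·3 + 10)/6 = 24/6 = 4
te_B = (1 + 4·2 + 3)/6 = 12/6 = 2
te_C = (4 + 4·9 + 20)/6 = 60/6 = 10
te_D = (6 + 4·11 + 22)/6 = 72/6 = 12
te_E = (12 + 4·14 + 22)/6 = 90/6 = 15
te_F = (6 + 4·10 + 26)/6 = 72/6 = 12
te_G = (7 + 4·11 + 21)/6 = 72/6 = 12
te_H = (5 + 4·8 + 23)/6 = 60/6 = 10
te_I = (12 + 4·14 + 16)/6 = 84/6 = 14

Forward pass:
ES_A = 0; EF_A = 4
ES_B = 0; EF_B = 2
ES_C = 0; EF_C = 10
ES_D = max(EF_A=4, EF_B=2) = 4; EF_D = 4+12 = 16
ES_E = 4; EF_E = 4+15 = 19
ES_F = 19; EF_F = 19+12 = 31
ES_G = max(EF_A=4, EF_C=10) = 10; EF_G = 10+12 = 22
ES_H = 4; EF_H = 4+10 = 14
ES_I = max(EF_C=10, EF_D=16, EF_F=31, EF_G=22, EF_H=14) = 31; EF_I = 31+14 = 45
Expected project duration μ = 45 weeks. Critical path: A → E → F → I.

Backward pass:
LF_I = 45; LS_I = 45−14 = 31
LF_H = LS_I = 31; LS_H = 31−10 = 21
LF_G = LS_I = 31; LS_G = 31−12 = 19
LF_F = LS_I = 31; LS_F = 31−12 = 19
LF_E = LS_F = 19; LS_E = 19−15 = 4
LF_D = LS_I = 31; LS_D = 31−12 = 19
LF_C = min(LS_G=19, LS_I=31) = 19; LS_C = 19−10 = 9
LF_B = LS_D = 19; LS_B = 19−2 = 17
LF_A = min(LS_D=19, LS_E=4, LS_G=19, LS_H=21) = 4; LS_A = 4−4 = 0
Slack_B = LS_B − ES_B = 17 − 0 = 17

17 weeks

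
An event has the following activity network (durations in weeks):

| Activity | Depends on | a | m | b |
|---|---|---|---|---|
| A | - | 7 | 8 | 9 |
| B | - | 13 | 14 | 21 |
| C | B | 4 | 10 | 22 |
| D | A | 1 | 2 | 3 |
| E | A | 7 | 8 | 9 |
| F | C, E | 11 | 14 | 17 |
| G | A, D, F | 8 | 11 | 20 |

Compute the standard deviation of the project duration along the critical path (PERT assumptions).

te_A = (7 + 4·8 + 9)/6 = 48/6 = 8; σ²_A = ((9−7)/6)² = 0.111
te_B = (13 + 4·14 + 21)/6 = 90/6 = 15; σ²_B = ((21−13)/6)² = 1.778
te_C = (4 + 4·10 + 22)/6 = 66/6 = 11; σ²_C = ((22−4)/6)² = 9.000
te_D = (1 + 4·2 + 3)/6 = 12/6 = 2; σ²_D = ((3−1)/6)² = 0.111
te_E = (7 + 4·8 + 9)/6 = 48/6 = 8; σ²_E = ((9−7)/6)² = 0.111
te_F = (11 + 4·14 + 17)/6 = 84/6 = 14; σ²_F = ((17−11)/6)² = 1.000
te_G = (8 + 4·11 + 20)/6 = 72/6 = 12; σ²_G = ((20−8)/6)² = 4.000

Forward pass:
ES_A = 0; EF_A = 8
ES_B = 0; EF_B = 15
ES_C = 15; EF_C = 15+11 = 26
ES_D = 8; EF_D = 8+2 = 10
ES_E = 8; EF_E = 8+8 = 16
ES_F = max(EF_C=26, EF_E=16) = 26; EF_F = 26+14 = 40
ES_G = max(EF_A=8, EF_D=10, EF_F=40) = 40; EF_G = 40+12 = 52
Expected project duration μ = 52 weeks. Critical path: B → C → F → G.

Variance along critical path = 1.778 + 9.000 + 1.000 + 4.000 = 15.778
σ = √15.778 = 3.972 weeks

3.97 weeks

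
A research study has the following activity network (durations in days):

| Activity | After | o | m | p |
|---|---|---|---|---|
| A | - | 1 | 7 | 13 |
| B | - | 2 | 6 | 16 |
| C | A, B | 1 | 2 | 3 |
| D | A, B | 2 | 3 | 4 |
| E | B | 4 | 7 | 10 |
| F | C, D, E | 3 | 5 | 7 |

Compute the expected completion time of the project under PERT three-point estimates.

te_A = (1 + 4·7 + 13)/6 = 42/6 = 7
te_B = (2 + 4·6 + 16)/6 = 42/6 = 7
te_C = (1 + 4·2 + 3)/6 = 12/6 = 2
te_D = (2 + 4·3 + 4)/6 = 18/6 = 3
te_E = (4 + 4·7 + 10)/6 = 42/6 = 7
te_F = (3 + 4·5 + 7)/6 = 30/6 = 5

Forward pass:
ES_A = 0; EF_A = 7
ES_B = 0; EF_B = 7
ES_C = max(EF_A=7, EF_B=7) = 7; EF_C = 7+2 = 9
ES_D = max(EF_A=7, EF_B=7) = 7; EF_D = 7+3 = 10
ES_E = 7; EF_E = 7+7 = 14
ES_F = max(EF_C=9, EF_D=10, EF_E=14) = 14; EF_F = 14+5 = 19
Expected project duration μ = 19 days. Critical path: B → E → F.

19 days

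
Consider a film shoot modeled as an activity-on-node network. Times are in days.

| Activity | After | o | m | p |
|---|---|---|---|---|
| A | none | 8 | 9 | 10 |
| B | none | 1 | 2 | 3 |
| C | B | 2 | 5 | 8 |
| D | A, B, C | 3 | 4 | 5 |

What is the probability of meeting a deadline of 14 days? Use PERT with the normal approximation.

te_A = (8 + 4·9 + 10)/6 = 54/6 = 9; σ²_A = ((10−8)/6)² = 0.111
te_B = (1 + 4·2 + 3)/6 = 12/6 = 2; σ²_B = ((3−1)/6)² = 0.111
te_C = (2 + 4·5 + 8)/6 = 30/6 = 5; σ²_C = ((8−2)/6)² = 1.000
te_D = (3 + 4·4 + 5)/6 = 24/6 = 4; σ²_D = ((5−3)/6)² = 0.111

Forward pass:
ES_A = 0; EF_A = 9
ES_B = 0; EF_B = 2
ES_C = 2; EF_C = 2+5 = 7
ES_D = max(EF_A=9, EF_B=2, EF_C=7) = 9; EF_D = 9+4 = 13
Expected project duration μ = 13 days. Critical path: A → D.

Variance along critical path = 0.111 + 0.111 = 0.222; σ = √0.222 = 0.471 days.
Z = (14 − 13) / 0.471 = 2.121
P(T ≤ 14) = Φ(2.121) ≈ 0.983

0.983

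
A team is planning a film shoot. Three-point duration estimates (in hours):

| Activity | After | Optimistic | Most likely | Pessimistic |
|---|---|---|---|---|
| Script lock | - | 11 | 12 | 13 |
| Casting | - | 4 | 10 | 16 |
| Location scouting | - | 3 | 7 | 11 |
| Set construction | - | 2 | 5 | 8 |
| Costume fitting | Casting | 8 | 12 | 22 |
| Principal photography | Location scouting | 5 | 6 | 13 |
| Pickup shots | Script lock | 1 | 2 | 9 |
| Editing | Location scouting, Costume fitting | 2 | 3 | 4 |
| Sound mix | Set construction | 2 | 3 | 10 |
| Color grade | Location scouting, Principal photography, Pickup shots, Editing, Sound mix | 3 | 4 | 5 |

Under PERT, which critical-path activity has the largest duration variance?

te_Script lock = (11 + 4·12 + 13)/6 = 72/6 = 12; σ²_Script lock = ((13−11)/6)² = 0.111
te_Casting = (4 + 4·10 + 16)/6 = 60/6 = 10; σ²_Casting = ((16−4)/6)² = 4.000
te_Location scouting = (3 + 4·7 + 11)/6 = 42/6 = 7; σ²_Location scouting = ((11−3)/6)² = 1.778
te_Set construction = (2 + 4·5 + 8)/6 = 30/6 = 5; σ²_Set construction = ((8−2)/6)² = 1.000
te_Costume fitting = (8 + 4·12 + 22)/6 = 78/6 = 13; σ²_Costume fitting = ((22−8)/6)² = 5.444
te_Principal photography = (5 + 4·6 + 13)/6 = 42/6 = 7; σ²_Principal photography = ((13−5)/6)² = 1.778
te_Pickup shots = (1 + 4·2 + 9)/6 = 18/6 = 3; σ²_Pickup shots = ((9−1)/6)² = 1.778
te_Editing = (2 + 4·3 + 4)/6 = 18/6 = 3; σ²_Editing = ((4−2)/6)² = 0.111
te_Sound mix = (2 + 4·3 + 10)/6 = 24/6 = 4; σ²_Sound mix = ((10−2)/6)² = 1.778
te_Color grade = (3 + 4·4 + 5)/6 = 24/6 = 4; σ²_Color grade = ((5−3)/6)² = 0.111

Forward pass:
ES_Script lock = 0; EF_Script lock = 12
ES_Casting = 0; EF_Casting = 10
ES_Location scouting = 0; EF_Location scouting = 7
ES_Set construction = 0; EF_Set construction = 5
ES_Costume fitting = 10; EF_Costume fitting = 10+13 = 23
ES_Principal photography = 7; EF_Principal photography = 7+7 = 14
ES_Pickup shots = 12; EF_Pickup shots = 12+3 = 15
ES_Editing = max(EF_Location scouting=7, EF_Costume fitting=23) = 23; EF_Editing = 23+3 = 26
ES_Sound mix = 5; EF_Sound mix = 5+4 = 9
ES_Color grade = max(EF_Location scouting=7, EF_Principal photography=14, EF_Pickup shots=15, EF_Editing=26, EF_Sound mix=9) = 26; EF_Color grade = 26+4 = 30
Expected project duration μ = 30 hours. Critical path: Casting → Costume fitting → Editing → Color grade.

Variances on critical path: σ²_Casting=4.000, σ²_Costume fitting=5.444, σ²_Editing=0.111, σ²_Color grade=0.111.
Largest is σ²_Costume fitting = 5.444.

Costume fitting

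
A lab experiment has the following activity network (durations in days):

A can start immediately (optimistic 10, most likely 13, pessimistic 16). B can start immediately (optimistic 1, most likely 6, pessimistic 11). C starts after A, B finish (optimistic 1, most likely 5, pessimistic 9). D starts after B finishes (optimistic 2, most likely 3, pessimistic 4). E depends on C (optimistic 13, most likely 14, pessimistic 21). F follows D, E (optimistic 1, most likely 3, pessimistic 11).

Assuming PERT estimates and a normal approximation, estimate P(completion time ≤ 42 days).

0.968

te_A = (10 + 4·13 + 16)/6 = 78/6 = 13; σ²_A = ((16−10)/6)² = 1.000
te_B = (1 + 4·6 + 11)/6 = 36/6 = 6; σ²_B = ((11−1)/6)² = 2.778
te_C = (1 + 4·5 + 9)/6 = 30/6 = 5; σ²_C = ((9−1)/6)² = 1.778
te_D = (2 + 4·3 + 4)/6 = 18/6 = 3; σ²_D = ((4−2)/6)² = 0.111
te_E = (13 + 4·14 + 21)/6 = 90/6 = 15; σ²_E = ((21−13)/6)² = 1.778
te_F = (1 + 4·3 + 11)/6 = 24/6 = 4; σ²_F = ((11−1)/6)² = 2.778

Forward pass:
ES_A = 0; EF_A = 13
ES_B = 0; EF_B = 6
ES_C = max(EF_A=13, EF_B=6) = 13; EF_C = 13+5 = 18
ES_D = 6; EF_D = 6+3 = 9
ES_E = 18; EF_E = 18+15 = 33
ES_F = max(EF_D=9, EF_E=33) = 33; EF_F = 33+4 = 37
Expected project duration μ = 37 days. Critical path: A → C → E → F.

Variance along critical path = 1.000 + 1.778 + 1.778 + 2.778 = 7.333; σ = √7.333 = 2.708 days.
Z = (42 − 37) / 2.708 = 1.846
P(T ≤ 42) = Φ(1.846) ≈ 0.968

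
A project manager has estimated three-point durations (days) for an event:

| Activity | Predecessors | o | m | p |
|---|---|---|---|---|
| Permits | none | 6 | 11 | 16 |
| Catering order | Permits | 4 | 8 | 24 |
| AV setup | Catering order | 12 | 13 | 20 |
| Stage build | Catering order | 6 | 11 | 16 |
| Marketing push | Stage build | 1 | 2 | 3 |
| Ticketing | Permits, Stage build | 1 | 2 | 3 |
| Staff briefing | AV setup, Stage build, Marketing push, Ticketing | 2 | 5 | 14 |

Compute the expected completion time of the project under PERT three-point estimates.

41 days

te_Permits = (6 + 4·11 + 16)/6 = 66/6 = 11
te_Catering order = (4 + 4·8 + 24)/6 = 60/6 = 10
te_AV setup = (12 + 4·13 + 20)/6 = 84/6 = 14
te_Stage build = (6 + 4·11 + 16)/6 = 66/6 = 11
te_Marketing push = (1 + 4·2 + 3)/6 = 12/6 = 2
te_Ticketing = (1 + 4·2 + 3)/6 = 12/6 = 2
te_Staff briefing = (2 + 4·5 + 14)/6 = 36/6 = 6

Forward pass:
ES_Permits = 0; EF_Permits = 11
ES_Catering order = 11; EF_Catering order = 11+10 = 21
ES_AV setup = 21; EF_AV setup = 21+14 = 35
ES_Stage build = 21; EF_Stage build = 21+11 = 32
ES_Marketing push = 32; EF_Marketing push = 32+2 = 34
ES_Ticketing = max(EF_Permits=11, EF_Stage build=32) = 32; EF_Ticketing = 32+2 = 34
ES_Staff briefing = max(EF_AV setup=35, EF_Stage build=32, EF_Marketing push=34, EF_Ticketing=34) = 35; EF_Staff briefing = 35+6 = 41
Expected project duration μ = 41 days. Critical path: Permits → Catering order → AV setup → Staff briefing.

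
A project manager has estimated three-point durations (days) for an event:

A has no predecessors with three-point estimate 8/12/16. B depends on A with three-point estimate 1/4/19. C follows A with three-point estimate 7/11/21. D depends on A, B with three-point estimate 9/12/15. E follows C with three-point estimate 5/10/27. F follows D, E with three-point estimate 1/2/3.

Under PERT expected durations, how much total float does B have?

te_A = (8 + 4·12 + 16)/6 = 72/6 = 12
te_B = (1 + 4·4 + 19)/6 = 36/6 = 6
te_C = (7 + 4·11 + 21)/6 = 72/6 = 12
te_D = (9 + 4·12 + 15)/6 = 72/6 = 12
te_E = (5 + 4·10 + 27)/6 = 72/6 = 12
te_F = (1 + 4·2 + 3)/6 = 12/6 = 2

Forward pass:
ES_A = 0; EF_A = 12
ES_B = 12; EF_B = 12+6 = 18
ES_C = 12; EF_C = 12+12 = 24
ES_D = max(EF_A=12, EF_B=18) = 18; EF_D = 18+12 = 30
ES_E = 24; EF_E = 24+12 = 36
ES_F = max(EF_D=30, EF_E=36) = 36; EF_F = 36+2 = 38
Expected project duration μ = 38 days. Critical path: A → C → E → F.

Backward pass:
LF_F = 38; LS_F = 38−2 = 36
LF_E = LS_F = 36; LS_E = 36−12 = 24
LF_D = LS_F = 36; LS_D = 36−12 = 24
LF_C = LS_E = 24; LS_C = 24−12 = 12
LF_B = LS_D = 24; LS_B = 24−6 = 18
LF_A = min(LS_B=18, LS_C=12, LS_D=24) = 12; LS_A = 12−12 = 0
Slack_B = LS_B − ES_B = 18 − 12 = 6

6 days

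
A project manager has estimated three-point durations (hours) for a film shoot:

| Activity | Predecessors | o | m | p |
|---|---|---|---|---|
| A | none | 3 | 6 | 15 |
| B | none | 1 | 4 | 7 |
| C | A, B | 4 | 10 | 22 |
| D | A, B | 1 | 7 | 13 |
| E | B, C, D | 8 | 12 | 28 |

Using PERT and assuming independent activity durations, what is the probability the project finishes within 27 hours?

te_A = (3 + 4·6 + 15)/6 = 42/6 = 7; σ²_A = ((15−3)/6)² = 4.000
te_B = (1 + 4·4 + 7)/6 = 24/6 = 4; σ²_B = ((7−1)/6)² = 1.000
te_C = (4 + 4·10 + 22)/6 = 66/6 = 11; σ²_C = ((22−4)/6)² = 9.000
te_D = (1 + 4·7 + 13)/6 = 42/6 = 7; σ²_D = ((13−1)/6)² = 4.000
te_E = (8 + 4·12 + 28)/6 = 84/6 = 14; σ²_E = ((28−8)/6)² = 11.111

Forward pass:
ES_A = 0; EF_A = 7
ES_B = 0; EF_B = 4
ES_C = max(EF_A=7, EF_B=4) = 7; EF_C = 7+11 = 18
ES_D = max(EF_A=7, EF_B=4) = 7; EF_D = 7+7 = 14
ES_E = max(EF_B=4, EF_C=18, EF_D=14) = 18; EF_E = 18+14 = 32
Expected project duration μ = 32 hours. Critical path: A → C → E.

Variance along critical path = 4.000 + 9.000 + 11.111 = 24.111; σ = √24.111 = 4.910 hours.
Z = (27 − 32) / 4.910 = -1.018
P(T ≤ 27) = Φ(-1.018) ≈ 0.154

0.154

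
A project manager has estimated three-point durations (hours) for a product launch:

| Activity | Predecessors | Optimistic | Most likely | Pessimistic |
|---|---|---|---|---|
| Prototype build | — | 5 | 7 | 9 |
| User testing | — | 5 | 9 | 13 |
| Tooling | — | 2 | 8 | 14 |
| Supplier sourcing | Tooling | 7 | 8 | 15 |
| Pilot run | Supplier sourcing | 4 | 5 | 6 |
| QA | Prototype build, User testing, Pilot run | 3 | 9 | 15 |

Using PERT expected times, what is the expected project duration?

31 hours

te_Prototype build = (5 + 4·7 + 9)/6 = 42/6 = 7
te_User testing = (5 + 4·9 + 13)/6 = 54/6 = 9
te_Tooling = (2 + 4·8 + 14)/6 = 48/6 = 8
te_Supplier sourcing = (7 + 4·8 + 15)/6 = 54/6 = 9
te_Pilot run = (4 + 4·5 + 6)/6 = 30/6 = 5
te_QA = (3 + 4·9 + 15)/6 = 54/6 = 9

Forward pass:
ES_Prototype build = 0; EF_Prototype build = 7
ES_User testing = 0; EF_User testing = 9
ES_Tooling = 0; EF_Tooling = 8
ES_Supplier sourcing = 8; EF_Supplier sourcing = 8+9 = 17
ES_Pilot run = 17; EF_Pilot run = 17+5 = 22
ES_QA = max(EF_Prototype build=7, EF_User testing=9, EF_Pilot run=22) = 22; EF_QA = 22+9 = 31
Expected project duration μ = 31 hours. Critical path: Tooling → Supplier sourcing → Pilot run → QA.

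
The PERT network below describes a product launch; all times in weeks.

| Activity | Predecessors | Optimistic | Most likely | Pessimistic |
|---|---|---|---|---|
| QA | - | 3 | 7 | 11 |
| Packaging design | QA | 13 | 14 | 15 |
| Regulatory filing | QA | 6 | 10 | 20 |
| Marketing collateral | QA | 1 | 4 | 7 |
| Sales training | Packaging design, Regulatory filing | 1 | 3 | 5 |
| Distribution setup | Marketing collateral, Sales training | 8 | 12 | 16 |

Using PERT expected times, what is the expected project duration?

36 weeks

te_QA = (3 + 4·7 + 11)/6 = 42/6 = 7
te_Packaging design = (13 + 4·14 + 15)/6 = 84/6 = 14
te_Regulatory filing = (6 + 4·10 + 20)/6 = 66/6 = 11
te_Marketing collateral = (1 + 4·4 + 7)/6 = 24/6 = 4
te_Sales training = (1 + 4·3 + 5)/6 = 18/6 = 3
te_Distribution setup = (8 + 4·12 + 16)/6 = 72/6 = 12

Forward pass:
ES_QA = 0; EF_QA = 7
ES_Packaging design = 7; EF_Packaging design = 7+14 = 21
ES_Regulatory filing = 7; EF_Regulatory filing = 7+11 = 18
ES_Marketing collateral = 7; EF_Marketing collateral = 7+4 = 11
ES_Sales training = max(EF_Packaging design=21, EF_Regulatory filing=18) = 21; EF_Sales training = 21+3 = 24
ES_Distribution setup = max(EF_Marketing collateral=11, EF_Sales training=24) = 24; EF_Distribution setup = 24+12 = 36
Expected project duration μ = 36 weeks. Critical path: QA → Packaging design → Sales training → Distribution setup.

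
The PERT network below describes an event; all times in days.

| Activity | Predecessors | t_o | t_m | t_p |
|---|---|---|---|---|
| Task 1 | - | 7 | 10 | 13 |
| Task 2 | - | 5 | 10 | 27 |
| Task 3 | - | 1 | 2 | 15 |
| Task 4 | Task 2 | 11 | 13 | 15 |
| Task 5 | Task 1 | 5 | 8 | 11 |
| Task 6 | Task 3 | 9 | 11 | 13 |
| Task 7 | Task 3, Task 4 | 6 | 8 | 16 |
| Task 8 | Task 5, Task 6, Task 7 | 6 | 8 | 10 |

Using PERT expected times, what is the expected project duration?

42 days

te_Task 1 = (7 + 4·10 + 13)/6 = 60/6 = 10
te_Task 2 = (5 + 4·10 + 27)/6 = 72/6 = 12
te_Task 3 = (1 + 4·2 + 15)/6 = 24/6 = 4
te_Task 4 = (11 + 4·13 + 15)/6 = 78/6 = 13
te_Task 5 = (5 + 4·8 + 11)/6 = 48/6 = 8
te_Task 6 = (9 + 4·11 + 13)/6 = 66/6 = 11
te_Task 7 = (6 + 4·8 + 16)/6 = 54/6 = 9
te_Task 8 = (6 + 4·8 + 10)/6 = 48/6 = 8

Forward pass:
ES_Task 1 = 0; EF_Task 1 = 10
ES_Task 2 = 0; EF_Task 2 = 12
ES_Task 3 = 0; EF_Task 3 = 4
ES_Task 4 = 12; EF_Task 4 = 12+13 = 25
ES_Task 5 = 10; EF_Task 5 = 10+8 = 18
ES_Task 6 = 4; EF_Task 6 = 4+11 = 15
ES_Task 7 = max(EF_Task 3=4, EF_Task 4=25) = 25; EF_Task 7 = 25+9 = 34
ES_Task 8 = max(EF_Task 5=18, EF_Task 6=15, EF_Task 7=34) = 34; EF_Task 8 = 34+8 = 42
Expected project duration μ = 42 days. Critical path: Task 2 → Task 4 → Task 7 → Task 8.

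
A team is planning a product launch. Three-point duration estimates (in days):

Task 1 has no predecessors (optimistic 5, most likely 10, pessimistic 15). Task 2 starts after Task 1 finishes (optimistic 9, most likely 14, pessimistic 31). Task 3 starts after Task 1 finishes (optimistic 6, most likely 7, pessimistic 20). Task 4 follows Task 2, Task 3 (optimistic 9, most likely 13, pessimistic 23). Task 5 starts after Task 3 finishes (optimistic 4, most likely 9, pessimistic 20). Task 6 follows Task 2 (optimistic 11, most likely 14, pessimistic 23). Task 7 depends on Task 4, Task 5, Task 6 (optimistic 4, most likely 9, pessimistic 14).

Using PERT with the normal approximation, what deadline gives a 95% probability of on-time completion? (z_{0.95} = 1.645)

te_Task 1 = (5 + 4·10 + 15)/6 = 60/6 = 10; σ²_Task 1 = ((15−5)/6)² = 2.778
te_Task 2 = (9 + 4·14 + 31)/6 = 96/6 = 16; σ²_Task 2 = ((31−9)/6)² = 13.444
te_Task 3 = (6 + 4·7 + 20)/6 = 54/6 = 9; σ²_Task 3 = ((20−6)/6)² = 5.444
te_Task 4 = (9 + 4·13 + 23)/6 = 84/6 = 14; σ²_Task 4 = ((23−9)/6)² = 5.444
te_Task 5 = (4 + 4·9 + 20)/6 = 60/6 = 10; σ²_Task 5 = ((20−4)/6)² = 7.111
te_Task 6 = (11 + 4·14 + 23)/6 = 90/6 = 15; σ²_Task 6 = ((23−11)/6)² = 4.000
te_Task 7 = (4 + 4·9 + 14)/6 = 54/6 = 9; σ²_Task 7 = ((14−4)/6)² = 2.778

Forward pass:
ES_Task 1 = 0; EF_Task 1 = 10
ES_Task 2 = 10; EF_Task 2 = 10+16 = 26
ES_Task 3 = 10; EF_Task 3 = 10+9 = 19
ES_Task 4 = max(EF_Task 2=26, EF_Task 3=19) = 26; EF_Task 4 = 26+14 = 40
ES_Task 5 = 19; EF_Task 5 = 19+10 = 29
ES_Task 6 = 26; EF_Task 6 = 26+15 = 41
ES_Task 7 = max(EF_Task 4=40, EF_Task 5=29, EF_Task 6=41) = 41; EF_Task 7 = 41+9 = 50
Expected project duration μ = 50 days. Critical path: Task 1 → Task 2 → Task 6 → Task 7.

Variance along critical path = 2.778 + 13.444 + 4.000 + 2.778 = 23.000; σ = 4.796 days.
D = μ + z·σ = 50 + 1.645·4.796 = 57.9 days

57.9 days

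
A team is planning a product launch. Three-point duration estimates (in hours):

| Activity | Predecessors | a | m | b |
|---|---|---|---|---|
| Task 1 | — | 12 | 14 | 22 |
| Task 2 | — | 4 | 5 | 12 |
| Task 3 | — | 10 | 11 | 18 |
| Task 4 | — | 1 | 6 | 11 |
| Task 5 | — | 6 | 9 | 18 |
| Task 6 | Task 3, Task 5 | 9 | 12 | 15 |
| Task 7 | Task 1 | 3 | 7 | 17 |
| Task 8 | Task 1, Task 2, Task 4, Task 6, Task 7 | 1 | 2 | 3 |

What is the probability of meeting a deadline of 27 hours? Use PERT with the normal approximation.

0.722

te_Task 1 = (12 + 4·14 + 22)/6 = 90/6 = 15; σ²_Task 1 = ((22−12)/6)² = 2.778
te_Task 2 = (4 + 4·5 + 12)/6 = 36/6 = 6; σ²_Task 2 = ((12−4)/6)² = 1.778
te_Task 3 = (10 + 4·11 + 18)/6 = 72/6 = 12; σ²_Task 3 = ((18−10)/6)² = 1.778
te_Task 4 = (1 + 4·6 + 11)/6 = 36/6 = 6; σ²_Task 4 = ((11−1)/6)² = 2.778
te_Task 5 = (6 + 4·9 + 18)/6 = 60/6 = 10; σ²_Task 5 = ((18−6)/6)² = 4.000
te_Task 6 = (9 + 4·12 + 15)/6 = 72/6 = 12; σ²_Task 6 = ((15−9)/6)² = 1.000
te_Task 7 = (3 + 4·7 + 17)/6 = 48/6 = 8; σ²_Task 7 = ((17−3)/6)² = 5.444
te_Task 8 = (1 + 4·2 + 3)/6 = 12/6 = 2; σ²_Task 8 = ((3−1)/6)² = 0.111

Forward pass:
ES_Task 1 = 0; EF_Task 1 = 15
ES_Task 2 = 0; EF_Task 2 = 6
ES_Task 3 = 0; EF_Task 3 = 12
ES_Task 4 = 0; EF_Task 4 = 6
ES_Task 5 = 0; EF_Task 5 = 10
ES_Task 6 = max(EF_Task 3=12, EF_Task 5=10) = 12; EF_Task 6 = 12+12 = 24
ES_Task 7 = 15; EF_Task 7 = 15+8 = 23
ES_Task 8 = max(EF_Task 1=15, EF_Task 2=6, EF_Task 4=6, EF_Task 6=24, EF_Task 7=23) = 24; EF_Task 8 = 24+2 = 26
Expected project duration μ = 26 hours. Critical path: Task 3 → Task 6 → Task 8.

Variance along critical path = 1.778 + 1.000 + 0.111 = 2.889; σ = √2.889 = 1.700 hours.
Z = (27 − 26) / 1.700 = 0.588
P(T ≤ 27) = Φ(0.588) ≈ 0.722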